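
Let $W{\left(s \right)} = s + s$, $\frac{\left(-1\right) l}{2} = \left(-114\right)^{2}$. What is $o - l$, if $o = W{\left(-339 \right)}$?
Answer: $25314$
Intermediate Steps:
$l = -25992$ ($l = - 2 \left(-114\right)^{2} = \left(-2\right) 12996 = -25992$)
$W{\left(s \right)} = 2 s$
$o = -678$ ($o = 2 \left(-339\right) = -678$)
$o - l = -678 - -25992 = -678 + 25992 = 25314$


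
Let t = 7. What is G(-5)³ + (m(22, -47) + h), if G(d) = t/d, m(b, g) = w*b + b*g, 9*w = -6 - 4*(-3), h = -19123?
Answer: -7554404/375 ≈ -20145.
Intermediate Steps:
w = ⅔ (w = (-6 - 4*(-3))/9 = (-6 + 12)/9 = (⅑)*6 = ⅔ ≈ 0.66667)
m(b, g) = 2*b/3 + b*g
G(d) = 7/d
G(-5)³ + (m(22, -47) + h) = (7/(-5))³ + ((⅓)*22*(2 + 3*(-47)) - 19123) = (7*(-⅕))³ + ((⅓)*22*(2 - 141) - 19123) = (-7/5)³ + ((⅓)*22*(-139) - 19123) = -343/125 + (-3058/3 - 19123) = -343/125 - 60427/3 = -7554404/375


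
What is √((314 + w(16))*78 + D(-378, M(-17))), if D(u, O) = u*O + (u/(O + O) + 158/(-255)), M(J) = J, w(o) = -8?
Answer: √1970549985/255 ≈ 174.08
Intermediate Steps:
D(u, O) = -158/255 + O*u + u/(2*O) (D(u, O) = O*u + (u/((2*O)) + 158*(-1/255)) = O*u + (u*(1/(2*O)) - 158/255) = O*u + (u/(2*O) - 158/255) = O*u + (-158/255 + u/(2*O)) = -158/255 + O*u + u/(2*O))
√((314 + w(16))*78 + D(-378, M(-17))) = √((314 - 8)*78 + (-158/255 - 17*(-378) + (½)*(-378)/(-17))) = √(306*78 + (-158/255 + 6426 + (½)*(-378)*(-1/17))) = √(23868 + (-158/255 + 6426 + 189/17)) = √(23868 + 1641307/255) = √(7727647/255) = √1970549985/255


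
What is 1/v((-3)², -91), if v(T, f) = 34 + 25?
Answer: 1/59 ≈ 0.016949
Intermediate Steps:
v(T, f) = 59
1/v((-3)², -91) = 1/59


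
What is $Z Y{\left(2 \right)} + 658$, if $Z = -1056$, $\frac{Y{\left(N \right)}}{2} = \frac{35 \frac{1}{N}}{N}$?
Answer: $-17822$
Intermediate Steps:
$Y{\left(N \right)} = \frac{70}{N^{2}}$ ($Y{\left(N \right)} = 2 \frac{35 \frac{1}{N}}{N} = 2 \frac{35}{N^{2}} = \frac{70}{N^{2}}$)
$Z Y{\left(2 \right)} + 658 = - 1056 \cdot \frac{70}{4} + 658 = - 1056 \cdot 70 \cdot \frac{1}{4} + 658 = \left(-1056\right) \frac{35}{2} + 658 = -18480 + 658 = -17822$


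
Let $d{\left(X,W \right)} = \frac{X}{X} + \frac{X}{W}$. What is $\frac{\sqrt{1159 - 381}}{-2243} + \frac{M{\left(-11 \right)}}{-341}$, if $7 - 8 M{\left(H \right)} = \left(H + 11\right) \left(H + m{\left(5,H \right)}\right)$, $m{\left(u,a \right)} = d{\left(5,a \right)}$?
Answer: $- \frac{7}{2728} - \frac{\sqrt{778}}{2243} \approx -0.015001$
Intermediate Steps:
$d{\left(X,W \right)} = 1 + \frac{X}{W}$
$m{\left(u,a \right)} = \frac{5 + a}{a}$ ($m{\left(u,a \right)} = \frac{a + 5}{a} = \frac{5 + a}{a}$)
$M{\left(H \right)} = \frac{7}{8} - \frac{\left(11 + H\right) \left(H + \frac{5 + H}{H}\right)}{8}$ ($M{\left(H \right)} = \frac{7}{8} - \frac{\left(H + 11\right) \left(H + \frac{5 + H}{H}\right)}{8} = \frac{7}{8} - \frac{\left(11 + H\right) \left(H + \frac{5 + H}{H}\right)}{8}$)
$\frac{\sqrt{1159 - 381}}{-2243} + \frac{M{\left(-11 \right)}}{-341} = \frac{\sqrt{1159 - 381}}{-2243} + \frac{\frac{1}{8} \frac{1}{-11} \left(-55 - -121 - 11 \left(2 - \left(-11\right)^{2} - -132\right)\right)}{-341} = \sqrt{778} \left(- \frac{1}{2243}\right) + \frac{1}{8} \left(- \frac{1}{11}\right) \left(-55 + 121 - 11 \left(2 - 121 + 132\right)\right) \left(- \frac{1}{341}\right) = - \frac{\sqrt{778}}{2243} + \frac{1}{8} \left(- \frac{1}{11}\right) \left(-55 + 121 - 11 \left(2 - 121 + 132\right)\right) \left(- \frac{1}{341}\right) = - \frac{\sqrt{778}}{2243} + \frac{1}{8} \left(- \frac{1}{11}\right) \left(-55 + 121 - 143\right) \left(- \frac{1}{341}\right) = - \frac{\sqrt{778}}{2243} + \frac{1}{8} \left(- \frac{1}{11}\right) \left(-77\right) \left(- \frac{1}{341}\right) = - \frac{\sqrt{778}}{2243} + \frac{7}{8} \left(- \frac{1}{341}\right) = - \frac{\sqrt{778}}{2243} - \frac{7}{2728} = - \frac{7}{2728} - \frac{\sqrt{778}}{2243}$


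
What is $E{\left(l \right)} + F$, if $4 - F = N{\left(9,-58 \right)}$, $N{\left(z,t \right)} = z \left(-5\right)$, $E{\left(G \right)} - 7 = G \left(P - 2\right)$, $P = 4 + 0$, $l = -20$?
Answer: $16$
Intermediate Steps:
$P = 4$
$E{\left(G \right)} = 7 + 2 G$ ($E{\left(G \right)} = 7 + G \left(4 - 2\right) = 7 + G 2 = 7 + 2 G$)
$N{\left(z,t \right)} = - 5 z$
$F = 49$ ($F = 4 - \left(-5\right) 9 = 4 - -45 = 4 + 45 = 49$)
$E{\left(l \right)} + F = \left(7 + 2 \left(-20\right)\right) + 49 = \left(7 - 40\right) + 49 = -33 + 49 = 16$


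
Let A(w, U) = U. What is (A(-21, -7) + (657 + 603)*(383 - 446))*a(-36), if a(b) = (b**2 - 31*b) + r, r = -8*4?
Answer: -188941060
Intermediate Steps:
r = -32
a(b) = -32 + b**2 - 31*b (a(b) = (b**2 - 31*b) - 32 = -32 + b**2 - 31*b)
(A(-21, -7) + (657 + 603)*(383 - 446))*a(-36) = (-7 + (657 + 603)*(383 - 446))*(-32 + (-36)**2 - 31*(-36)) = (-7 + 1260*(-63))*(-32 + 1296 + 1116) = (-7 - 79380)*2380 = -79387*2380 = -188941060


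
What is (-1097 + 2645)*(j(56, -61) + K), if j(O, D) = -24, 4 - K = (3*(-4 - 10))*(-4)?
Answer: -291024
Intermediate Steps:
K = -164 (K = 4 - 3*(-4 - 10)*(-4) = 4 - 3*(-14)*(-4) = 4 - (-42)*(-4) = 4 - 1*168 = 4 - 168 = -164)
(-1097 + 2645)*(j(56, -61) + K) = (-1097 + 2645)*(-24 - 164) = 1548*(-188) = -291024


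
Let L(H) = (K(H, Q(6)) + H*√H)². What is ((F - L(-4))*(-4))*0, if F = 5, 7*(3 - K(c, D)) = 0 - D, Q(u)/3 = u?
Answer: 0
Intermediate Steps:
Q(u) = 3*u
K(c, D) = 3 + D/7 (K(c, D) = 3 - (0 - D)/7 = 3 - (-1)*D/7 = 3 + D/7)
L(H) = (39/7 + H^(3/2))² (L(H) = ((3 + (3*6)/7) + H*√H)² = ((3 + (⅐)*18) + H^(3/2))² = ((3 + 18/7) + H^(3/2))² = (39/7 + H^(3/2))²)
((F - L(-4))*(-4))*0 = ((5 - (39 + 7*(-4)^(3/2))²/49)*(-4))*0 = ((5 - (39 + 7*(-8*I))²/49)*(-4))*0 = ((5 - (39 - 56*I)²/49)*(-4))*0 = (-20 + 4*(39 - 56*I)²/49)*0 = 0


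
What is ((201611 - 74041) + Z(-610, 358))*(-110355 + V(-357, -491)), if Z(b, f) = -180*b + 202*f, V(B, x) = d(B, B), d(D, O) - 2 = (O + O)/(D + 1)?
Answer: -3041500066111/89 ≈ -3.4174e+10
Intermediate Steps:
d(D, O) = 2 + 2*O/(1 + D) (d(D, O) = 2 + (O + O)/(D + 1) = 2 + (2*O)/(1 + D) = 2 + 2*O/(1 + D))
V(B, x) = 2*(1 + 2*B)/(1 + B) (V(B, x) = 2*(1 + B + B)/(1 + B) = 2*(1 + 2*B)/(1 + B))
((201611 - 74041) + Z(-610, 358))*(-110355 + V(-357, -491)) = ((201611 - 74041) + (-180*(-610) + 202*358))*(-110355 + 2*(1 + 2*(-357))/(1 - 357)) = (127570 + (109800 + 72316))*(-110355 + 2*(1 - 714)/(-356)) = (127570 + 182116)*(-110355 + 2*(-1/356)*(-713)) = 309686*(-110355 + 713/178) = 309686*(-19642477/178) = -3041500066111/89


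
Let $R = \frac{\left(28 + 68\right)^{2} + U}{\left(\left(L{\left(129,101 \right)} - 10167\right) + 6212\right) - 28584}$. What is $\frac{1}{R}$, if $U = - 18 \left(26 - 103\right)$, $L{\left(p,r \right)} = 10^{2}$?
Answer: $- \frac{10813}{3534} \approx -3.0597$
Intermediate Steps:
$L{\left(p,r \right)} = 100$
$U = 1386$ ($U = \left(-18\right) \left(-77\right) = 1386$)
$R = - \frac{3534}{10813}$ ($R = \frac{\left(28 + 68\right)^{2} + 1386}{\left(\left(100 - 10167\right) + 6212\right) - 28584} = \frac{96^{2} + 1386}{\left(-10067 + 6212\right) - 28584} = \frac{9216 + 1386}{-3855 - 28584} = \frac{10602}{-32439} = 10602 \left(- \frac{1}{32439}\right) = - \frac{3534}{10813} \approx -0.32683$)
$\frac{1}{R} = \frac{1}{- \frac{3534}{10813}} = - \frac{10813}{3534}$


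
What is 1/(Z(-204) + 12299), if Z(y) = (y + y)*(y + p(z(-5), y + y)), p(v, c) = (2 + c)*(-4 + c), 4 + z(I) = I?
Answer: -1/68151445 ≈ -1.4673e-8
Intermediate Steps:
z(I) = -4 + I
p(v, c) = (-4 + c)*(2 + c)
Z(y) = 2*y*(-8 - 3*y + 4*y**2) (Z(y) = (y + y)*(y + (-8 + (y + y)**2 - 2*(y + y))) = (2*y)*(y + (-8 + (2*y)**2 - 4*y)) = (2*y)*(y + (-8 + 4*y**2 - 4*y)) = (2*y)*(y + (-8 - 4*y + 4*y**2)) = (2*y)*(-8 - 3*y + 4*y**2) = 2*y*(-8 - 3*y + 4*y**2))
1/(Z(-204) + 12299) = 1/(2*(-204)*(-8 - 3*(-204) + 4*(-204)**2) + 12299) = 1/(2*(-204)*(-8 + 612 + 4*41616) + 12299) = 1/(2*(-204)*(-8 + 612 + 166464) + 12299) = 1/(2*(-204)*167068 + 12299) = 1/(-68163744 + 12299) = 1/(-68151445) = -1/68151445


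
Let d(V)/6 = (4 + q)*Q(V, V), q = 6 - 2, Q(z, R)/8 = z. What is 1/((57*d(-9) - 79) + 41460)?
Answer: -1/155611 ≈ -6.4263e-6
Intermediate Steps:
Q(z, R) = 8*z
q = 4
d(V) = 384*V (d(V) = 6*((4 + 4)*(8*V)) = 6*(8*(8*V)) = 6*(64*V) = 384*V)
1/((57*d(-9) - 79) + 41460) = 1/((57*(384*(-9)) - 79) + 41460) = 1/((57*(-3456) - 79) + 41460) = 1/((-196992 - 79) + 41460) = 1/(-197071 + 41460) = 1/(-155611) = -1/155611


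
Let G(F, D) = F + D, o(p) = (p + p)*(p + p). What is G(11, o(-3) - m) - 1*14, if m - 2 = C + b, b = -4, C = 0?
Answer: 35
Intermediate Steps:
o(p) = 4*p**2 (o(p) = (2*p)*(2*p) = 4*p**2)
m = -2 (m = 2 + (0 - 4) = 2 - 4 = -2)
G(F, D) = D + F
G(11, o(-3) - m) - 1*14 = ((4*(-3)**2 - 1*(-2)) + 11) - 1*14 = ((4*9 + 2) + 11) - 14 = ((36 + 2) + 11) - 14 = (38 + 11) - 14 = 49 - 14 = 35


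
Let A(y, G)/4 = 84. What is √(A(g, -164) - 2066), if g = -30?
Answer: I*√1730 ≈ 41.593*I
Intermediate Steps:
A(y, G) = 336 (A(y, G) = 4*84 = 336)
√(A(g, -164) - 2066) = √(336 - 2066) = √(-1730) = I*√1730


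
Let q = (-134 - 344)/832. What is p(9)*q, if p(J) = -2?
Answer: 239/208 ≈ 1.1490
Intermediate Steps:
q = -239/416 (q = -478*1/832 = -239/416 ≈ -0.57452)
p(9)*q = -2*(-239/416) = 239/208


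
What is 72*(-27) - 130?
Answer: -2074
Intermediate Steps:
72*(-27) - 130 = -1944 - 130 = -2074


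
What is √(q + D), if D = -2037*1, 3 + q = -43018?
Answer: I*√45058 ≈ 212.27*I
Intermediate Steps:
q = -43021 (q = -3 - 43018 = -43021)
D = -2037
√(q + D) = √(-43021 - 2037) = √(-45058) = I*√45058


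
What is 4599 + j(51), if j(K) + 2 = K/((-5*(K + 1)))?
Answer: 1195169/260 ≈ 4596.8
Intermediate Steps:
j(K) = -2 + K/(-5 - 5*K) (j(K) = -2 + K/((-5*(K + 1))) = -2 + K/((-5*(1 + K))) = -2 + K/(-5 - 5*K))
4599 + j(51) = 4599 + (-10 - 11*51)/(5*(1 + 51)) = 4599 + (1/5)*(-10 - 561)/52 = 4599 + (1/5)*(1/52)*(-571) = 4599 - 571/260 = 1195169/260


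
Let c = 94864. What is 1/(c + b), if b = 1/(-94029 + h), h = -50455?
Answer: 144484/13706330175 ≈ 1.0541e-5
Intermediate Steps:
b = -1/144484 (b = 1/(-94029 - 50455) = 1/(-144484) = -1/144484 ≈ -6.9212e-6)
1/(c + b) = 1/(94864 - 1/144484) = 1/(13706330175/144484) = 144484/13706330175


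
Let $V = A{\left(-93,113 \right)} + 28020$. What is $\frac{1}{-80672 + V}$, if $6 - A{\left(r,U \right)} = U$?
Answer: $- \frac{1}{52759} \approx -1.8954 \cdot 10^{-5}$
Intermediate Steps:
$A{\left(r,U \right)} = 6 - U$
$V = 27913$ ($V = \left(6 - 113\right) + 28020 = -107 + 28020 = 27913$)
$\frac{1}{-80672 + V} = \frac{1}{-80672 + 27913} = \frac{1}{-52759} = - \frac{1}{52759}$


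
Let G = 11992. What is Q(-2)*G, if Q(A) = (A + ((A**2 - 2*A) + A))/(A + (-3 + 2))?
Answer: -47968/3 ≈ -15989.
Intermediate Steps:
Q(A) = A**2/(-1 + A) (Q(A) = (A + (A**2 - A))/(A - 1) = A**2/(-1 + A))
Q(-2)*G = ((-2)**2/(-1 - 2))*11992 = (4/(-3))*11992 = (4*(-1/3))*11992 = -4/3*11992 = -47968/3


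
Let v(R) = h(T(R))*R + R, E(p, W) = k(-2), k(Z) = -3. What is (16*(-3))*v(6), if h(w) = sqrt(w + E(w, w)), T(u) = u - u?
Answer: -288 - 288*I*sqrt(3) ≈ -288.0 - 498.83*I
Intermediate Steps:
E(p, W) = -3
T(u) = 0
h(w) = sqrt(-3 + w) (h(w) = sqrt(w - 3) = sqrt(-3 + w))
v(R) = R + I*R*sqrt(3) (v(R) = sqrt(-3 + 0)*R + R = sqrt(-3)*R + R = (I*sqrt(3))*R + R = I*R*sqrt(3) + R = R + I*R*sqrt(3))
(16*(-3))*v(6) = (16*(-3))*(6*(1 + I*sqrt(3))) = -48*(6 + 6*I*sqrt(3)) = -288 - 288*I*sqrt(3)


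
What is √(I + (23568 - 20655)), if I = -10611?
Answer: I*√7698 ≈ 87.738*I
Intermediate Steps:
√(I + (23568 - 20655)) = √(-10611 + (23568 - 20655)) = √(-10611 + 2913) = √(-7698) = I*√7698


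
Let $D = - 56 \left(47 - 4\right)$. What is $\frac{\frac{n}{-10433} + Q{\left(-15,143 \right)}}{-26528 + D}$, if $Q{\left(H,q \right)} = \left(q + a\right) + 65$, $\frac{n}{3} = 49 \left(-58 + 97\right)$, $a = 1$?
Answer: $- \frac{543691}{75472322} \approx -0.0072038$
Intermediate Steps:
$D = -2408$ ($D = \left(-56\right) 43 = -2408$)
$n = 5733$ ($n = 3 \cdot 49 \left(-58 + 97\right) = 3 \cdot 49 \cdot 39 = 3 \cdot 1911 = 5733$)
$Q{\left(H,q \right)} = 66 + q$ ($Q{\left(H,q \right)} = \left(q + 1\right) + 65 = \left(1 + q\right) + 65 = 66 + q$)
$\frac{\frac{n}{-10433} + Q{\left(-15,143 \right)}}{-26528 + D} = \frac{\frac{5733}{-10433} + \left(66 + 143\right)}{-26528 - 2408} = \frac{5733 \left(- \frac{1}{10433}\right) + 209}{-28936} = \left(- \frac{5733}{10433} + 209\right) \left(- \frac{1}{28936}\right) = \frac{2174764}{10433} \left(- \frac{1}{28936}\right) = - \frac{543691}{75472322}$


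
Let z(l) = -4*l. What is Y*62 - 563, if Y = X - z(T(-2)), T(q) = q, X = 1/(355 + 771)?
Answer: -596186/563 ≈ -1058.9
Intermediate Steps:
X = 1/1126 ≈ 0.00088810
Y = -9007/1126 (Y = 1/1126 - (-4)*(-2) = 1/1126 - 1*8 = 1/1126 - 8 = -9007/1126 ≈ -7.9991)
Y*62 - 563 = -9007/1126*62 - 563 = -279217/563 - 563 = -596186/563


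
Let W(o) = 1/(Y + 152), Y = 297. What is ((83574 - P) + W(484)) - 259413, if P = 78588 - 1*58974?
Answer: -87758396/449 ≈ -1.9545e+5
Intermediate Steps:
W(o) = 1/449 (W(o) = 1/(297 + 152) = 1/449)
P = 19614 (P = 78588 - 58974 = 19614)
((83574 - P) + W(484)) - 259413 = ((83574 - 1*19614) + 1/449) - 259413 = ((83574 - 19614) + 1/449) - 259413 = (63960 + 1/449) - 259413 = 28718041/449 - 259413 = -87758396/449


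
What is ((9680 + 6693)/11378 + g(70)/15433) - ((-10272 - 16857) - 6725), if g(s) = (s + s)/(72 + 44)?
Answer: 172402172495275/5092303546 ≈ 33855.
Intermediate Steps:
g(s) = s/58 (g(s) = (2*s)/116 = (2*s)*(1/116) = s/58)
((9680 + 6693)/11378 + g(70)/15433) - ((-10272 - 16857) - 6725) = ((9680 + 6693)/11378 + ((1/58)*70)/15433) - ((-10272 - 16857) - 6725) = (16373*(1/11378) + (35/29)*(1/15433)) - (-27129 - 6725) = (16373/11378 + 35/447557) - 1*(-33854) = 7328248991/5092303546 + 33854 = 172402172495275/5092303546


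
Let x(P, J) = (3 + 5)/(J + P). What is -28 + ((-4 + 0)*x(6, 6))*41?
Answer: -412/3 ≈ -137.33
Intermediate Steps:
x(P, J) = 8/(J + P)
-28 + ((-4 + 0)*x(6, 6))*41 = -28 + ((-4 + 0)*(8/(6 + 6)))*41 = -28 - 32/12*41 = -28 - 4*2/3*41 = -28 - 8/3*41 = -28 - 328/3 = -412/3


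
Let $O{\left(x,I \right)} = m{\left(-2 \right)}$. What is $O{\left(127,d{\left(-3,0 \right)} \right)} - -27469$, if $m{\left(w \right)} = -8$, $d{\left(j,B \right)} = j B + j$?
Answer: $27461$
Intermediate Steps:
$d{\left(j,B \right)} = j + B j$ ($d{\left(j,B \right)} = B j + j = j + B j$)
$O{\left(x,I \right)} = -8$
$O{\left(127,d{\left(-3,0 \right)} \right)} - -27469 = -8 - -27469 = -8 + 27469 = 27461$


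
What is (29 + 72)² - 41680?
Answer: -31479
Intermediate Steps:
(29 + 72)² - 41680 = 101² - 41680 = 10201 - 41680 = -31479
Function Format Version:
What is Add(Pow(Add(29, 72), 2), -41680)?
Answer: -31479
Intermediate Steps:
Add(Pow(Add(29, 72), 2), -41680) = Add(Pow(101, 2), -41680) = Add(10201, -41680) = -31479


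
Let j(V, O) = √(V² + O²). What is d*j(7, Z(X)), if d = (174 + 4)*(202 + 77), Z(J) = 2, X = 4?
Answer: 49662*√53 ≈ 3.6155e+5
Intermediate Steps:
d = 49662 (d = 178*279 = 49662)
j(V, O) = √(O² + V²)
d*j(7, Z(X)) = 49662*√(2² + 7²) = 49662*√(4 + 49) = 49662*√53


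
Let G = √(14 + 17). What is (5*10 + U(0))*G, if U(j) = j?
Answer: 50*√31 ≈ 278.39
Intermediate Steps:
G = √31 ≈ 5.5678
(5*10 + U(0))*G = (5*10 + 0)*√31 = (50 + 0)*√31 = 50*√31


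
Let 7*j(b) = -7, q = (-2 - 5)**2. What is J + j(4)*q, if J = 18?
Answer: -31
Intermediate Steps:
q = 49 (q = (-7)**2 = 49)
j(b) = -1 (j(b) = (1/7)*(-7) = -1)
J + j(4)*q = 18 - 1*49 = 18 - 49 = -31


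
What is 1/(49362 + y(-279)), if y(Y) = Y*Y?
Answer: 1/127203 ≈ 7.8615e-6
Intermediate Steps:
y(Y) = Y²
1/(49362 + y(-279)) = 1/(49362 + (-279)²) = 1/(49362 + 77841) = 1/127203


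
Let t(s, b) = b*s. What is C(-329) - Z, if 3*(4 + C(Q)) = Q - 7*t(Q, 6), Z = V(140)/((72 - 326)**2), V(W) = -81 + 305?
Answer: 217370365/48387 ≈ 4492.3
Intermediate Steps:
V(W) = 224
Z = 56/16129 (Z = 224/((72 - 326)**2) = 224/((-254)**2) = 224/64516 = 224*(1/64516) = 56/16129 ≈ 0.0034720)
C(Q) = -4 - 41*Q/3 (C(Q) = -4 + (Q - 42*Q)/3 = -4 + (-41*Q)/3 = -4 - 41*Q/3)
C(-329) - Z = (-4 - 41/3*(-329)) - 1*56/16129 = (-4 + 13489/3) - 56/16129 = 13477/3 - 56/16129 = 217370365/48387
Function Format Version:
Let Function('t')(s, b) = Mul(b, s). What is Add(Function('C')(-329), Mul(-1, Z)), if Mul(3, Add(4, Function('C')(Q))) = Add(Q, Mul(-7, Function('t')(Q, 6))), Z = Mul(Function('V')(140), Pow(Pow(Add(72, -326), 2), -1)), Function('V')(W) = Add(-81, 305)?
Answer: Rational(217370365, 48387) ≈ 4492.3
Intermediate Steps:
Function('V')(W) = 224
Z = Rational(56, 16129) (Z = Mul(224, Pow(Pow(Add(72, -326), 2), -1)) = Mul(224, Pow(Pow(-254, 2), -1)) = Mul(224, Pow(64516, -1)) = Mul(224, Rational(1, 64516)) = Rational(56, 16129) ≈ 0.0034720)
Function('C')(Q) = Add(-4, Mul(Rational(-41, 3), Q)) (Function('C')(Q) = Add(-4, Mul(Rational(1, 3), Add(Q, Mul(-7, Mul(6, Q))))) = Add(-4, Mul(Rational(1, 3), Add(Q, Mul(-42, Q)))) = Add(-4, Mul(Rational(1, 3), Mul(-41, Q))) = Add(-4, Mul(Rational(-41, 3), Q)))
Add(Function('C')(-329), Mul(-1, Z)) = Add(Add(-4, Mul(Rational(-41, 3), -329)), Mul(-1, Rational(56, 16129))) = Add(Add(-4, Rational(13489, 3)), Rational(-56, 16129)) = Add(Rational(13477, 3), Rational(-56, 16129)) = Rational(217370365, 48387)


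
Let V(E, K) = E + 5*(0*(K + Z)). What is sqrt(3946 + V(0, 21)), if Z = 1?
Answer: sqrt(3946) ≈ 62.817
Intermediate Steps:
V(E, K) = E (V(E, K) = E + 5*(0*(K + 1)) = E + 5*(0*(1 + K)) = E + 5*0 = E + 0 = E)
sqrt(3946 + V(0, 21)) = sqrt(3946 + 0) = sqrt(3946)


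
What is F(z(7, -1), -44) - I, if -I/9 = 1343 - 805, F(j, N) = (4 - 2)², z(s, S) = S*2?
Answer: 4846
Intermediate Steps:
z(s, S) = 2*S
F(j, N) = 4 (F(j, N) = 2² = 4)
I = -4842 (I = -9*(1343 - 805) = -9*538 = -4842)
F(z(7, -1), -44) - I = 4 - 1*(-4842) = 4 + 4842 = 4846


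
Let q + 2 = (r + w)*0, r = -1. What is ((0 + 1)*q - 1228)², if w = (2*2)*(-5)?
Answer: 1512900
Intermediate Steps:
w = -20 (w = 4*(-5) = -20)
q = -2 (q = -2 + (-1 - 20)*0 = -2 - 21*0 = -2 + 0 = -2)
((0 + 1)*q - 1228)² = ((0 + 1)*(-2) - 1228)² = (1*(-2) - 1228)² = (-2 - 1228)² = (-1230)² = 1512900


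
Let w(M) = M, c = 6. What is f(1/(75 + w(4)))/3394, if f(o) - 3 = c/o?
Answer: 477/3394 ≈ 0.14054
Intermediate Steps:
f(o) = 3 + 6/o
f(1/(75 + w(4)))/3394 = (3 + 6/(1/(75 + 4)))/3394 = (3 + 6/(1/79))*(1/3394) = (3 + 6*79)*(1/3394) = (3 + 474)*(1/3394) = 477*(1/3394) = 477/3394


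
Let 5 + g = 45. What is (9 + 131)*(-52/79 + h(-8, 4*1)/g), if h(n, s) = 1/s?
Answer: -57687/632 ≈ -91.277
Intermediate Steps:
g = 40 (g = -5 + 45 = 40)
(9 + 131)*(-52/79 + h(-8, 4*1)/g) = (9 + 131)*(-52/79 + 1/((4*1)*40)) = 140*(-52*1/79 + (1/40)/4) = 140*(-52/79 + (1/4)*(1/40)) = 140*(-52/79 + 1/160) = 140*(-8241/12640) = -57687/632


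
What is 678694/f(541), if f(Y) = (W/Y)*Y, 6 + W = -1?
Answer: -678694/7 ≈ -96956.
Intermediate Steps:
W = -7 (W = -6 - 1 = -7)
f(Y) = -7 (f(Y) = (-7/Y)*Y = -7)
678694/f(541) = 678694/(-7) = 678694*(-⅐) = -678694/7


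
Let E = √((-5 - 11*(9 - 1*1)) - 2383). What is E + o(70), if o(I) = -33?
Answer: -33 + 2*I*√619 ≈ -33.0 + 49.759*I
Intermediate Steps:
E = 2*I*√619 (E = √((-5 - 11*(9 - 1)) - 2383) = √((-5 - 11*8) - 2383) = √((-5 - 88) - 2383) = √(-93 - 2383) = √(-2476) = 2*I*√619 ≈ 49.759*I)
E + o(70) = 2*I*√619 - 33 = -33 + 2*I*√619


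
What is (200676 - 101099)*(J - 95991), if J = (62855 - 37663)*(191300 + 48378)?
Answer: 601233198565745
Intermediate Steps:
J = 6037968176 (J = 25192*239678 = 6037968176)
(200676 - 101099)*(J - 95991) = (200676 - 101099)*(6037968176 - 95991) = 99577*6037872185 = 601233198565745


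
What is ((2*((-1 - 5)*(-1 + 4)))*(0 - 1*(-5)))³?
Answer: -5832000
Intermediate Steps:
((2*((-1 - 5)*(-1 + 4)))*(0 - 1*(-5)))³ = ((2*(-6*3))*(0 + 5))³ = ((2*(-18))*5)³ = (-36*5)³ = (-180)³ = -5832000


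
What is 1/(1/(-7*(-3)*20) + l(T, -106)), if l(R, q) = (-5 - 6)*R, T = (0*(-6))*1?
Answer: 420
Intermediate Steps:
T = 0 (T = 0*1 = 0)
l(R, q) = -11*R
1/(1/(-7*(-3)*20) + l(T, -106)) = 1/(1/(-7*(-3)*20) - 11*0) = 1/(1/(21*20) + 0) = 1/(1/420 + 0) = 1/(1/420) = 420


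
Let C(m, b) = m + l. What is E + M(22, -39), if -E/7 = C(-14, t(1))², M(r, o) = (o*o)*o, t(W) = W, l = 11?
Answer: -59382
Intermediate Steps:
C(m, b) = 11 + m (C(m, b) = m + 11 = 11 + m)
M(r, o) = o³ (M(r, o) = o²*o = o³)
E = -63 (E = -7*(11 - 14)² = -7*(-3)² = -7*9 = -63)
E + M(22, -39) = -63 + (-39)³ = -63 - 59319 = -59382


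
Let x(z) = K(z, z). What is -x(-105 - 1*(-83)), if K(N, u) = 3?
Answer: -3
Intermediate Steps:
x(z) = 3
-x(-105 - 1*(-83)) = -1*3 = -3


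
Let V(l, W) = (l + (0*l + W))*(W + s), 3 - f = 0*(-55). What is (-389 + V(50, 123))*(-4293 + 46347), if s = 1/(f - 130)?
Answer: 111563248278/127 ≈ 8.7845e+8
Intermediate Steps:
f = 3 (f = 3 - 0*(-55) = 3 - 1*0 = 3 + 0 = 3)
s = -1/127 (s = 1/(3 - 130) = 1/(-127) = -1/127 ≈ -0.0078740)
V(l, W) = (-1/127 + W)*(W + l) (V(l, W) = (l + (0*l + W))*(W - 1/127) = (l + (0 + W))*(-1/127 + W) = (l + W)*(-1/127 + W) = (W + l)*(-1/127 + W) = (-1/127 + W)*(W + l))
(-389 + V(50, 123))*(-4293 + 46347) = (-389 + (123**2 - 1/127*123 - 1/127*50 + 123*50))*(-4293 + 46347) = (-389 + (15129 - 123/127 - 50/127 + 6150))*42054 = (-389 + 2702260/127)*42054 = (2652857/127)*42054 = 111563248278/127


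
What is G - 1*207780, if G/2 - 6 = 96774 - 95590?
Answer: -205400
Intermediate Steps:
G = 2380 (G = 12 + 2*(96774 - 95590) = 12 + 2*1184 = 12 + 2368 = 2380)
G - 1*207780 = 2380 - 1*207780 = 2380 - 207780 = -205400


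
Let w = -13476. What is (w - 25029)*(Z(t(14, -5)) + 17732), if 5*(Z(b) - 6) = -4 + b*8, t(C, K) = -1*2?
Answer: -682847670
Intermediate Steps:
t(C, K) = -2
Z(b) = 26/5 + 8*b/5 (Z(b) = 6 + (-4 + b*8)/5 = 6 + (-4 + 8*b)/5 = 6 + (-⅘ + 8*b/5) = 26/5 + 8*b/5)
(w - 25029)*(Z(t(14, -5)) + 17732) = (-13476 - 25029)*((26/5 + (8/5)*(-2)) + 17732) = -38505*((26/5 - 16/5) + 17732) = -38505*(2 + 17732) = -38505*17734 = -682847670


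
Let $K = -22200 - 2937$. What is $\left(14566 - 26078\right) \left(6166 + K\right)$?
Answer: $218394152$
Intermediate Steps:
$K = -25137$ ($K = -22200 - 2937 = -25137$)
$\left(14566 - 26078\right) \left(6166 + K\right) = \left(14566 - 26078\right) \left(6166 - 25137\right) = \left(-11512\right) \left(-18971\right) = 218394152$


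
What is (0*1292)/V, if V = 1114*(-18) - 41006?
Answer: 0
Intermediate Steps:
V = -61058 (V = -20052 - 41006 = -61058)
(0*1292)/V = (0*1292)/(-61058) = 0*(-1/61058) = 0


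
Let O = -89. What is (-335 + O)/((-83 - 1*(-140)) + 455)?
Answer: -53/64 ≈ -0.82813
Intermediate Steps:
(-335 + O)/((-83 - 1*(-140)) + 455) = (-335 - 89)/((-83 - 1*(-140)) + 455) = -424/((-83 + 140) + 455) = -424/(57 + 455) = -424/512 = -424*1/512 = -53/64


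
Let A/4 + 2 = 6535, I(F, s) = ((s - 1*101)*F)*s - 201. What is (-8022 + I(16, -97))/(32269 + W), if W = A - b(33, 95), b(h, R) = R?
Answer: 299073/58306 ≈ 5.1294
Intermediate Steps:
I(F, s) = -201 + F*s*(-101 + s) (I(F, s) = ((s - 101)*F)*s - 201 = ((-101 + s)*F)*s - 201 = (F*(-101 + s))*s - 201 = F*s*(-101 + s) - 201 = -201 + F*s*(-101 + s))
A = 26132 (A = -8 + 4*6535 = -8 + 26140 = 26132)
W = 26037 (W = 26132 - 1*95 = 26132 - 95 = 26037)
(-8022 + I(16, -97))/(32269 + W) = (-8022 + (-201 + 16*(-97)² - 101*16*(-97)))/(32269 + 26037) = (-8022 + (-201 + 16*9409 + 156752))/58306 = (-8022 + (-201 + 150544 + 156752))*(1/58306) = (-8022 + 307095)*(1/58306) = 299073*(1/58306) = 299073/58306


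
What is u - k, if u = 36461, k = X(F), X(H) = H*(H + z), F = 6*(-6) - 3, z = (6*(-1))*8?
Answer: 33068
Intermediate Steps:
z = -48 (z = -6*8 = -48)
F = -39 (F = -36 - 3 = -39)
X(H) = H*(-48 + H) (X(H) = H*(H - 48) = H*(-48 + H))
k = 3393 (k = -39*(-48 - 39) = -39*(-87) = 3393)
u - k = 36461 - 1*3393 = 36461 - 3393 = 33068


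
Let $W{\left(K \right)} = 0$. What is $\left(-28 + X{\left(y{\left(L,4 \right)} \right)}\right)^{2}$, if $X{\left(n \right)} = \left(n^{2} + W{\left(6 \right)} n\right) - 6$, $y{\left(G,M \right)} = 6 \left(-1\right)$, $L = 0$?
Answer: $4$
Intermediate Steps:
$y{\left(G,M \right)} = -6$
$X{\left(n \right)} = -6 + n^{2}$ ($X{\left(n \right)} = \left(n^{2} + 0 n\right) - 6 = \left(n^{2} + 0\right) - 6 = n^{2} - 6 = -6 + n^{2}$)
$\left(-28 + X{\left(y{\left(L,4 \right)} \right)}\right)^{2} = \left(-28 - \left(6 - \left(-6\right)^{2}\right)\right)^{2} = \left(-28 + \left(-6 + 36\right)\right)^{2} = \left(-28 + 30\right)^{2} = 2^{2} = 4$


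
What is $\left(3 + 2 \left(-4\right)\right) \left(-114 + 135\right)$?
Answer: $-105$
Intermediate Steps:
$\left(3 + 2 \left(-4\right)\right) \left(-114 + 135\right) = \left(3 - 8\right) 21 = \left(-5\right) 21 = -105$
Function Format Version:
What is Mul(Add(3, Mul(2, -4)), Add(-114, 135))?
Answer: -105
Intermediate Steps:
Mul(Add(3, Mul(2, -4)), Add(-114, 135)) = Mul(Add(3, -8), 21) = Mul(-5, 21) = -105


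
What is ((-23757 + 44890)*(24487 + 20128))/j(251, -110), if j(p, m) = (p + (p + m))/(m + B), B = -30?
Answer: -673463425/2 ≈ -3.3673e+8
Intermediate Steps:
j(p, m) = (m + 2*p)/(-30 + m) (j(p, m) = (p + (p + m))/(m - 30) = (p + (m + p))/(-30 + m) = (m + 2*p)/(-30 + m))
((-23757 + 44890)*(24487 + 20128))/j(251, -110) = ((-23757 + 44890)*(24487 + 20128))/(((-110 + 2*251)/(-30 - 110))) = (21133*44615)/(((-110 + 502)/(-140))) = 942848795/((-1/140*392)) = 942848795/(-14/5) = 942848795*(-5/14) = -673463425/2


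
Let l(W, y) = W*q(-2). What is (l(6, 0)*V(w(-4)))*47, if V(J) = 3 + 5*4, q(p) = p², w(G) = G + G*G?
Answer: 25944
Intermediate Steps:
w(G) = G + G²
l(W, y) = 4*W (l(W, y) = W*(-2)² = W*4 = 4*W)
V(J) = 23 (V(J) = 3 + 20 = 23)
(l(6, 0)*V(w(-4)))*47 = ((4*6)*23)*47 = (24*23)*47 = 552*47 = 25944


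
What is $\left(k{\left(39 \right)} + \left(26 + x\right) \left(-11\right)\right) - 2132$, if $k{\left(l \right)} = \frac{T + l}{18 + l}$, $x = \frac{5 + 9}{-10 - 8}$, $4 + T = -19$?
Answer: $- \frac{411967}{171} \approx -2409.2$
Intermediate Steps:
$T = -23$ ($T = -4 - 19 = -23$)
$x = - \frac{7}{9}$ ($x = \frac{14}{-18} = 14 \left(- \frac{1}{18}\right) = - \frac{7}{9} \approx -0.77778$)
$k{\left(l \right)} = \frac{-23 + l}{18 + l}$
$\left(k{\left(39 \right)} + \left(26 + x\right) \left(-11\right)\right) - 2132 = \left(\frac{-23 + 39}{18 + 39} + \left(26 - \frac{7}{9}\right) \left(-11\right)\right) - 2132 = \left(\frac{1}{57} \cdot 16 + \frac{227}{9} \left(-11\right)\right) - 2132 = \left(\frac{1}{57} \cdot 16 - \frac{2497}{9}\right) - 2132 = \left(\frac{16}{57} - \frac{2497}{9}\right) - 2132 = - \frac{47395}{171} - 2132 = - \frac{411967}{171}$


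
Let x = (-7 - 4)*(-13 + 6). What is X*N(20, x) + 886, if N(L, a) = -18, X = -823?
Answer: 15700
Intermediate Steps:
x = 77 (x = -11*(-7) = 77)
X*N(20, x) + 886 = -823*(-18) + 886 = 14814 + 886 = 15700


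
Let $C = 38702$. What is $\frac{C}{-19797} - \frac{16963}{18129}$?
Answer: $- \frac{345815023}{119633271} \approx -2.8906$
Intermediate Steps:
$\frac{C}{-19797} - \frac{16963}{18129} = \frac{38702}{-19797} - \frac{16963}{18129} = 38702 \left(- \frac{1}{19797}\right) - \frac{16963}{18129} = - \frac{38702}{19797} - \frac{16963}{18129} = - \frac{345815023}{119633271}$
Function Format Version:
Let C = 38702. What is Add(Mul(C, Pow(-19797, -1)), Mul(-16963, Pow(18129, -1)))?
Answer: Rational(-345815023, 119633271) ≈ -2.8906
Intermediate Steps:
Add(Mul(C, Pow(-19797, -1)), Mul(-16963, Pow(18129, -1))) = Add(Mul(38702, Pow(-19797, -1)), Mul(-16963, Pow(18129, -1))) = Add(Mul(38702, Rational(-1, 19797)), Mul(-16963, Rational(1, 18129))) = Add(Rational(-38702, 19797), Rational(-16963, 18129)) = Rational(-345815023, 119633271)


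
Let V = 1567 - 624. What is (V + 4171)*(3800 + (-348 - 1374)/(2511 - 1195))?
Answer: 913045889/47 ≈ 1.9426e+7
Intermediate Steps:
V = 943
(V + 4171)*(3800 + (-348 - 1374)/(2511 - 1195)) = (943 + 4171)*(3800 + (-348 - 1374)/(2511 - 1195)) = 5114*(3800 - 1722/1316) = 5114*(3800 - 1722*1/1316) = 5114*(3800 - 123/94) = 5114*(357077/94) = 913045889/47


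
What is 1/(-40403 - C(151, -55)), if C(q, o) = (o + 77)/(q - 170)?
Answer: -19/767635 ≈ -2.4751e-5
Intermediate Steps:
C(q, o) = (77 + o)/(-170 + q)
1/(-40403 - C(151, -55)) = 1/(-40403 - (77 - 55)/(-170 + 151)) = 1/(-40403 - 22/(-19)) = 1/(-40403 - (-1)*22/19) = 1/(-40403 - 1*(-22/19)) = 1/(-40403 + 22/19) = 1/(-767635/19) = -19/767635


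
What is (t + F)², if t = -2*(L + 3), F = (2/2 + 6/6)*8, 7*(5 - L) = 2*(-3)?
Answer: 144/49 ≈ 2.9388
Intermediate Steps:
L = 41/7 (L = 5 - 2*(-3)/7 = 5 - ⅐*(-6) = 5 + 6/7 = 41/7 ≈ 5.8571)
F = 16 (F = (2*(½) + 6*(⅙))*8 = (1 + 1)*8 = 2*8 = 16)
t = -124/7 (t = -2*(41/7 + 3) = -2*62/7 = -124/7 ≈ -17.714)
(t + F)² = (-124/7 + 16)² = (-12/7)² = 144/49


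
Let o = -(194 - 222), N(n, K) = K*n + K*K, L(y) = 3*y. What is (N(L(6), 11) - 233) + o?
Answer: 114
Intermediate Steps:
N(n, K) = K**2 + K*n (N(n, K) = K*n + K**2 = K**2 + K*n)
o = 28 (o = -1*(-28) = 28)
(N(L(6), 11) - 233) + o = (11*(11 + 3*6) - 233) + 28 = (11*(11 + 18) - 233) + 28 = (11*29 - 233) + 28 = (319 - 233) + 28 = 86 + 28 = 114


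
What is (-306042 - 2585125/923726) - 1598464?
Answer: -1759244294481/923726 ≈ -1.9045e+6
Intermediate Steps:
(-306042 - 2585125/923726) - 1598464 = -282701537617/923726 - 1598464 = -1759244294481/923726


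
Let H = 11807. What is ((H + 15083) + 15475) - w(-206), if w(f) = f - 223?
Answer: 42794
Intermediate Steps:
w(f) = -223 + f
((H + 15083) + 15475) - w(-206) = ((11807 + 15083) + 15475) - (-223 - 206) = (26890 + 15475) - 1*(-429) = 42365 + 429 = 42794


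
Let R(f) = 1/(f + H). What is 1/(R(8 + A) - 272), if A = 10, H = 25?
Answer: -43/11695 ≈ -0.0036768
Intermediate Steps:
R(f) = 1/(25 + f) (R(f) = 1/(f + 25) = 1/(25 + f))
1/(R(8 + A) - 272) = 1/(1/(25 + (8 + 10)) - 272) = 1/(1/(25 + 18) - 272) = 1/(1/43 - 272) = 1/(-11695/43) = -43/11695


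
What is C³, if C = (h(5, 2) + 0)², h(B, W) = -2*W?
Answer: 4096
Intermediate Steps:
C = 16 (C = (-2*2 + 0)² = (-4 + 0)² = (-4)² = 16)
C³ = 16³ = 4096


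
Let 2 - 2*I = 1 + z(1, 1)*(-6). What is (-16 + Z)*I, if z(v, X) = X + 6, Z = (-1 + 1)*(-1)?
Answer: -344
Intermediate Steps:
Z = 0 (Z = 0*(-1) = 0)
z(v, X) = 6 + X
I = 43/2 (I = 1 - (1 + (6 + 1)*(-6))/2 = 1 - (1 + 7*(-6))/2 = 1 - (1 - 42)/2 = 1 - ½*(-41) = 1 + 41/2 = 43/2 ≈ 21.500)
(-16 + Z)*I = (-16 + 0)*(43/2) = -16*43/2 = -344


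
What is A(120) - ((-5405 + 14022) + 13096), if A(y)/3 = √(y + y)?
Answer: -21713 + 12*√15 ≈ -21667.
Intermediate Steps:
A(y) = 3*√2*√y (A(y) = 3*√(y + y) = 3*√(2*y) = 3*(√2*√y) = 3*√2*√y)
A(120) - ((-5405 + 14022) + 13096) = 3*√2*√120 - ((-5405 + 14022) + 13096) = 3*√2*(2*√30) - (8617 + 13096) = 12*√15 - 1*21713 = 12*√15 - 21713 = -21713 + 12*√15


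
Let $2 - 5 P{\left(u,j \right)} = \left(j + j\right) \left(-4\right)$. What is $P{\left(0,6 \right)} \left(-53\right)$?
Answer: $-530$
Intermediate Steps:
$P{\left(u,j \right)} = \frac{2}{5} + \frac{8 j}{5}$ ($P{\left(u,j \right)} = \frac{2}{5} - \frac{\left(j + j\right) \left(-4\right)}{5} = \frac{2}{5} - \frac{2 j \left(-4\right)}{5} = \frac{2}{5} - \frac{\left(-8\right) j}{5} = \frac{2}{5} + \frac{8 j}{5}$)
$P{\left(0,6 \right)} \left(-53\right) = \left(\frac{2}{5} + \frac{8}{5} \cdot 6\right) \left(-53\right) = \left(\frac{2}{5} + \frac{48}{5}\right) \left(-53\right) = 10 \left(-53\right) = -530$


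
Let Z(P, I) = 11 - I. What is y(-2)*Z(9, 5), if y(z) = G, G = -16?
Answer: -96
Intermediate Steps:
y(z) = -16
y(-2)*Z(9, 5) = -16*(11 - 1*5) = -16*(11 - 5) = -16*6 = -96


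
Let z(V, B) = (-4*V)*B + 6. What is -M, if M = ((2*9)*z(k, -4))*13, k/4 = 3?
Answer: -46332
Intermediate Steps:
k = 12 (k = 4*3 = 12)
z(V, B) = 6 - 4*B*V (z(V, B) = -4*B*V + 6 = 6 - 4*B*V)
M = 46332 (M = ((2*9)*(6 - 4*(-4)*12))*13 = (18*(6 + 192))*13 = (18*198)*13 = 3564*13 = 46332)
-M = -1*46332 = -46332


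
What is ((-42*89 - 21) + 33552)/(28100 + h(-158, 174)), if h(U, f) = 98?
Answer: 29793/28198 ≈ 1.0566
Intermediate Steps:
((-42*89 - 21) + 33552)/(28100 + h(-158, 174)) = ((-42*89 - 21) + 33552)/(28100 + 98) = ((-3738 - 21) + 33552)/28198 = (-3759 + 33552)*(1/28198) = 29793*(1/28198) = 29793/28198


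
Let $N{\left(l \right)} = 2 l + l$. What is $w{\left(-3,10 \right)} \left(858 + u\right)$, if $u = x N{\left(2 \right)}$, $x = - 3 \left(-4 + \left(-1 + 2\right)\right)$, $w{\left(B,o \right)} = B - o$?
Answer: $-11856$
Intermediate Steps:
$x = 9$ ($x = - 3 \left(-4 + 1\right) = \left(-3\right) \left(-3\right) = 9$)
$N{\left(l \right)} = 3 l$
$u = 54$ ($u = 9 \cdot 3 \cdot 2 = 9 \cdot 6 = 54$)
$w{\left(-3,10 \right)} \left(858 + u\right) = \left(-3 - 10\right) \left(858 + 54\right) = \left(-3 - 10\right) 912 = \left(-13\right) 912 = -11856$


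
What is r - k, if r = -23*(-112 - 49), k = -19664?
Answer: 23367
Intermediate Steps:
r = 3703 (r = -23*(-161) = 3703)
r - k = 3703 - 1*(-19664) = 3703 + 19664 = 23367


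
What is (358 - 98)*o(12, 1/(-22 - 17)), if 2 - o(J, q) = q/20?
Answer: 1561/3 ≈ 520.33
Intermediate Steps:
o(J, q) = 2 - q/20
(358 - 98)*o(12, 1/(-22 - 17)) = (358 - 98)*(2 - 1/(20*(-22 - 17))) = 260*(2 - 1/20/(-39)) = 260*(2 - 1/20*(-1/39)) = 260*(2 + 1/780) = 260*(1561/780) = 1561/3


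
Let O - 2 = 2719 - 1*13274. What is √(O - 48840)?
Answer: I*√59393 ≈ 243.71*I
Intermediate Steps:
O = -10553 (O = 2 + (2719 - 1*13274) = 2 + (2719 - 13274) = 2 - 10555 = -10553)
√(O - 48840) = √(-10553 - 48840) = √(-59393) = I*√59393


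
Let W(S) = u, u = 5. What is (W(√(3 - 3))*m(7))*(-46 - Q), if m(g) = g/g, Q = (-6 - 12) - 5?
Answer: -115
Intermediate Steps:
Q = -23 (Q = -18 - 5 = -23)
m(g) = 1
W(S) = 5
(W(√(3 - 3))*m(7))*(-46 - Q) = (5*1)*(-46 - 1*(-23)) = 5*(-46 + 23) = 5*(-23) = -115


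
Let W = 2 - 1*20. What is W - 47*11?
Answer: -535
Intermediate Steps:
W = -18 (W = 2 - 20 = -18)
W - 47*11 = -18 - 47*11 = -18 - 517 = -535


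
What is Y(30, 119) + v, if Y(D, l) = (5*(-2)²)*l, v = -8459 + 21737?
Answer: 15658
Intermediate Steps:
v = 13278
Y(D, l) = 20*l (Y(D, l) = (5*4)*l = 20*l)
Y(30, 119) + v = 20*119 + 13278 = 2380 + 13278 = 15658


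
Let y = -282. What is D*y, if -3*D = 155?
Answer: 14570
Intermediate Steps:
D = -155/3 (D = -⅓*155 = -155/3 ≈ -51.667)
D*y = -155/3*(-282) = 14570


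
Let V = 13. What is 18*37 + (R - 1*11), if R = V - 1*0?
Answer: 668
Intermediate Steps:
R = 13 (R = 13 - 1*0 = 13 + 0 = 13)
18*37 + (R - 1*11) = 18*37 + (13 - 1*11) = 666 + (13 - 11) = 666 + 2 = 668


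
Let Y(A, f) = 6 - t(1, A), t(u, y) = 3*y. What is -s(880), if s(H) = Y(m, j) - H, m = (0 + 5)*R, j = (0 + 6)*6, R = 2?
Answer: 904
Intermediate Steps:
j = 36 (j = 6*6 = 36)
m = 10 (m = (0 + 5)*2 = 5*2 = 10)
Y(A, f) = 6 - 3*A
s(H) = -24 - H (s(H) = (6 - 3*10) - H = (6 - 30) - H = -24 - H)
-s(880) = -(-24 - 1*880) = -(-24 - 880) = -1*(-904) = 904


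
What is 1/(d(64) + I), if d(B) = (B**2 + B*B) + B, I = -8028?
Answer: 1/228 ≈ 0.0043860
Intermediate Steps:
d(B) = B + 2*B**2 (d(B) = (B**2 + B**2) + B = 2*B**2 + B = B + 2*B**2)
1/(d(64) + I) = 1/(64*(1 + 2*64) - 8028) = 1/(64*(1 + 128) - 8028) = 1/(64*129 - 8028) = 1/(8256 - 8028) = 1/228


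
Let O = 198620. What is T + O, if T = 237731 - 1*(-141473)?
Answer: 577824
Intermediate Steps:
T = 379204 (T = 237731 + 141473 = 379204)
T + O = 379204 + 198620 = 577824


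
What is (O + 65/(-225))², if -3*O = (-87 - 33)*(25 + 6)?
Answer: 3112189369/2025 ≈ 1.5369e+6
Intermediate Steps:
O = 1240 (O = -(-87 - 33)*(25 + 6)/3 = -(-40)*31 = -⅓*(-3720) = 1240)
(O + 65/(-225))² = (1240 + 65/(-225))² = (1240 + 65*(-1/225))² = (1240 - 13/45)² = (55787/45)² = 3112189369/2025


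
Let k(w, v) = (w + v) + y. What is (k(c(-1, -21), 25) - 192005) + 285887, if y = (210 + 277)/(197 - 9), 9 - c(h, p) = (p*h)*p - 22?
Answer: 17743739/188 ≈ 94382.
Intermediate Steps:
c(h, p) = 31 - h*p² (c(h, p) = 9 - ((p*h)*p - 22) = 9 - ((h*p)*p - 22) = 9 - (h*p² - 22) = 9 - (-22 + h*p²) = 9 + (22 - h*p²) = 31 - h*p²)
y = 487/188 ≈ 2.5904
k(w, v) = 487/188 + v + w (k(w, v) = (w + v) + 487/188 = (v + w) + 487/188 = 487/188 + v + w)
(k(c(-1, -21), 25) - 192005) + 285887 = ((487/188 + 25 + (31 - 1*(-1)*(-21)²)) - 192005) + 285887 = ((487/188 + 25 + (31 - 1*(-1)*441)) - 192005) + 285887 = ((487/188 + 25 + (31 + 441)) - 192005) + 285887 = ((487/188 + 25 + 472) - 192005) + 285887 = (93923/188 - 192005) + 285887 = -36003017/188 + 285887 = 17743739/188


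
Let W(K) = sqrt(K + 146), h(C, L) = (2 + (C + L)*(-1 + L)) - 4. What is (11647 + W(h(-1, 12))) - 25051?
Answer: -13404 + sqrt(265) ≈ -13388.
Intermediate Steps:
h(C, L) = -2 + (-1 + L)*(C + L) (h(C, L) = (2 + (-1 + L)*(C + L)) - 4 = -2 + (-1 + L)*(C + L))
W(K) = sqrt(146 + K)
(11647 + W(h(-1, 12))) - 25051 = (11647 + sqrt(146 + (-2 + 12**2 - 1*(-1) - 1*12 - 1*12))) - 25051 = (11647 + sqrt(146 + (-2 + 144 + 1 - 12 - 12))) - 25051 = (11647 + sqrt(146 + 119)) - 25051 = (11647 + sqrt(265)) - 25051 = -13404 + sqrt(265)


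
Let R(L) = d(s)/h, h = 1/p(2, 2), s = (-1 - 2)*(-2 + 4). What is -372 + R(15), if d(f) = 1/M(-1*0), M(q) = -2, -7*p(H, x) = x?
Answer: -2603/7 ≈ -371.86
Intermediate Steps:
p(H, x) = -x/7
s = -6 (s = -3*2 = -6)
d(f) = -1/2 (d(f) = 1/(-2) = -1/2)
h = -7/2 (h = 1/(-1/7*2) = 1/(-2/7) = -7/2 ≈ -3.5000)
R(L) = 1/7 (R(L) = -1/(2*(-7/2)) = -1/2*(-2/7) = 1/7)
-372 + R(15) = -372 + 1/7 = -2603/7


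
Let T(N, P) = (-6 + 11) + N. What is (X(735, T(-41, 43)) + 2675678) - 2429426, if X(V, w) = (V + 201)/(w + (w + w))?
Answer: 738730/3 ≈ 2.4624e+5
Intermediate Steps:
T(N, P) = 5 + N
X(V, w) = (201 + V)/(3*w) (X(V, w) = (201 + V)/(w + 2*w) = (201 + V)/((3*w)) = (201 + V)*(1/(3*w)) = (201 + V)/(3*w))
(X(735, T(-41, 43)) + 2675678) - 2429426 = ((201 + 735)/(3*(5 - 41)) + 2675678) - 2429426 = ((⅓)*936/(-36) + 2675678) - 2429426 = ((⅓)*(-1/36)*936 + 2675678) - 2429426 = (-26/3 + 2675678) - 2429426 = 8027008/3 - 2429426 = 738730/3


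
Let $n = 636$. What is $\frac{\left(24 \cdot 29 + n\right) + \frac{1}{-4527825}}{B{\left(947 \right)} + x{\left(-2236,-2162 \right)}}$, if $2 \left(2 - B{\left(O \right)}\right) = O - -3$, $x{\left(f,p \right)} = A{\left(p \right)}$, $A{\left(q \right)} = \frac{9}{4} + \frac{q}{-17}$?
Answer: $- \frac{410112277132}{105783575475} \approx -3.8769$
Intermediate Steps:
$A{\left(q \right)} = \frac{9}{4} - \frac{q}{17}$ ($A{\left(q \right)} = 9 \cdot \frac{1}{4} + q \left(- \frac{1}{17}\right) = \frac{9}{4} - \frac{q}{17}$)
$x{\left(f,p \right)} = \frac{9}{4} - \frac{p}{17}$
$B{\left(O \right)} = \frac{1}{2} - \frac{O}{2}$ ($B{\left(O \right)} = 2 - \frac{O - -3}{2} = 2 - \frac{O + 3}{2} = 2 - \frac{3 + O}{2} = 2 - \left(\frac{3}{2} + \frac{O}{2}\right) = \frac{1}{2} - \frac{O}{2}$)
$\frac{\left(24 \cdot 29 + n\right) + \frac{1}{-4527825}}{B{\left(947 \right)} + x{\left(-2236,-2162 \right)}} = \frac{\left(24 \cdot 29 + 636\right) + \frac{1}{-4527825}}{\left(\frac{1}{2} - \frac{947}{2}\right) + \left(\frac{9}{4} - - \frac{2162}{17}\right)} = \frac{\left(696 + 636\right) - \frac{1}{4527825}}{\left(\frac{1}{2} - \frac{947}{2}\right) + \left(\frac{9}{4} + \frac{2162}{17}\right)} = \frac{1332 - \frac{1}{4527825}}{-473 + \frac{8801}{68}} = \frac{6031062899}{4527825 \left(- \frac{23363}{68}\right)} = \frac{6031062899}{4527825} \left(- \frac{68}{23363}\right) = - \frac{410112277132}{105783575475}$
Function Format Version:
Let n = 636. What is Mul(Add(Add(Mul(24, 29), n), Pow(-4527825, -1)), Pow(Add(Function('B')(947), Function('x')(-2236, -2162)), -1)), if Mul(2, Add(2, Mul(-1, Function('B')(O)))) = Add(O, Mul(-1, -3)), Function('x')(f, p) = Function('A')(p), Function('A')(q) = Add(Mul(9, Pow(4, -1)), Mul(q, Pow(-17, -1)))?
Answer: Rational(-410112277132, 105783575475) ≈ -3.8769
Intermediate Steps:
Function('A')(q) = Add(Rational(9, 4), Mul(Rational(-1, 17), q)) (Function('A')(q) = Add(Mul(9, Rational(1, 4)), Mul(q, Rational(-1, 17))) = Add(Rational(9, 4), Mul(Rational(-1, 17), q)))
Function('x')(f, p) = Add(Rational(9, 4), Mul(Rational(-1, 17), p))
Function('B')(O) = Add(Rational(1, 2), Mul(Rational(-1, 2), O)) (Function('B')(O) = Add(2, Mul(Rational(-1, 2), Add(O, Mul(-1, -3)))) = Add(2, Mul(Rational(-1, 2), Add(O, 3))) = Add(2, Mul(Rational(-1, 2), Add(3, O))) = Add(2, Add(Rational(-3, 2), Mul(Rational(-1, 2), O))) = Add(Rational(1, 2), Mul(Rational(-1, 2), O)))
Mul(Add(Add(Mul(24, 29), n), Pow(-4527825, -1)), Pow(Add(Function('B')(947), Function('x')(-2236, -2162)), -1)) = Mul(Add(Add(Mul(24, 29), 636), Pow(-4527825, -1)), Pow(Add(Add(Rational(1, 2), Mul(Rational(-1, 2), 947)), Add(Rational(9, 4), Mul(Rational(-1, 17), -2162))), -1)) = Mul(Add(Add(696, 636), Rational(-1, 4527825)), Pow(Add(Add(Rational(1, 2), Rational(-947, 2)), Add(Rational(9, 4), Rational(2162, 17))), -1)) = Mul(Add(1332, Rational(-1, 4527825)), Pow(Add(-473, Rational(8801, 68)), -1)) = Mul(Rational(6031062899, 4527825), Pow(Rational(-23363, 68), -1)) = Mul(Rational(6031062899, 4527825), Rational(-68, 23363)) = Rational(-410112277132, 105783575475)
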